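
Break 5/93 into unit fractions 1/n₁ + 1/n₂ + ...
1/19 + 1/884 + 1/1562028

Greedy algorithm:
5/93: ceiling(93/5) = 19, use 1/19
2/1767: ceiling(1767/2) = 884, use 1/884
1/1562028: ceiling(1562028/1) = 1562028, use 1/1562028
Result: 5/93 = 1/19 + 1/884 + 1/1562028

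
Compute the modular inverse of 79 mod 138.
7

gcd(79, 138) = 1, so the inverse exists.
Extended Euclidean algorithm on (138, 79):
138 = 1 × 79 + 59  ⟹  59 = (1)·138 + (-1)·79
79 = 1 × 59 + 20  ⟹  20 = (-1)·138 + (2)·79
59 = 2 × 20 + 19  ⟹  19 = (3)·138 + (-5)·79
20 = 1 × 19 + 1  ⟹  1 = (-4)·138 + (7)·79
So (7)·79 ≡ 1 (mod 138), i.e. 79^(-1) ≡ 7 (mod 138).
Check: 79 × 7 = 553 ≡ 1 (mod 138)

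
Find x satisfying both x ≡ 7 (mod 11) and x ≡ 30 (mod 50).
480

Using Chinese Remainder Theorem:
M = 11 × 50 = 550
M1 = 50, M2 = 11
y1 = 50^(-1) mod 11 = 2
y2 = 11^(-1) mod 50 = 41
x = (7×50×2 + 30×11×41) mod 550 = 480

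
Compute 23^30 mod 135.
64

Repeated squaring. Binary of 30 = 11110.
23^1 ≡ 23 (mod 135); 23^2 ≡ 124 (mod 135); 23^4 ≡ 121 (mod 135); 23^8 ≡ 61 (mod 135); 23^16 ≡ 76 (mod 135)
23^30 = 23^2 × 23^4 × 23^8 × 23^16 ≡ 64 (mod 135)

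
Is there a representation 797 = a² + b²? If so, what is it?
11² + 26² (a=11, b=26)

Factorization: 797 = 797
By Fermat: n is sum of two squares iff every prime p ≡ 3 (mod 4) appears to even power.
All primes ≡ 3 (mod 4) appear to even power.
Search a = 0, 1, 2, … for 797 - a² a perfect square: first hit at a = 11: 797 - 121 = 676 = 26².
797 = 11² + 26² = 121 + 676 ✓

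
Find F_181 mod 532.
229

Matrix identity: Q^n = [[F_(n+1), F_n], [F_n, F_(n-1)]] with Q = [[1,1],[1,0]].
n = 181 = 10110101₂. Square-and-multiply, entries mod 532:
Q^1 = [[1,1],[1,0]]
Q^2 = (Q^1)² = [[2,1],[1,1]]
Q^5 = (Q^2)²·Q = [[8,5],[5,3]]
Q^11 = (Q^5)²·Q = [[144,89],[89,55]]
Q^22 = (Q^11)² = [[461,155],[155,306]]
Q^45 = (Q^22)²·Q = [[55,338],[338,249]]
Q^90 = (Q^45)² = [[229,76],[76,153]]
Q^181 = (Q^90)²·Q = [[1,229],[229,304]]
F_181 mod 532 = Q^181[0][1] = 229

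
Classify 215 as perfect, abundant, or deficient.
deficient

Proper divisors of 215: sum = 1 + 5 + 43 = 49
Since 49 < 215, 215 is deficient.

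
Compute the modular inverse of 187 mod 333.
130

gcd(187, 333) = 1, so the inverse exists.
Extended Euclidean algorithm on (333, 187):
333 = 1 × 187 + 146  ⟹  146 = (1)·333 + (-1)·187
187 = 1 × 146 + 41  ⟹  41 = (-1)·333 + (2)·187
146 = 3 × 41 + 23  ⟹  23 = (4)·333 + (-7)·187
41 = 1 × 23 + 18  ⟹  18 = (-5)·333 + (9)·187
23 = 1 × 18 + 5  ⟹  5 = (9)·333 + (-16)·187
18 = 3 × 5 + 3  ⟹  3 = (-32)·333 + (57)·187
5 = 1 × 3 + 2  ⟹  2 = (41)·333 + (-73)·187
3 = 1 × 2 + 1  ⟹  1 = (-73)·333 + (130)·187
So (130)·187 ≡ 1 (mod 333), i.e. 187^(-1) ≡ 130 (mod 333).
Check: 187 × 130 = 24310 ≡ 1 (mod 333)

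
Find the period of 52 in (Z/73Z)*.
24

73 is prime, so ord(52) divides φ(73) = 72.
Divisors of 72: 1, 2, 3, 4, 6, 8, 9, 12, 18, 24, 36, 72.
Repeated squaring: 52^1 ≡ 52, 52^2 ≡ 3, 52^4 ≡ 9, 52^8 ≡ 8, 52^16 ≡ 64, 52^32 ≡ 8, 52^64 ≡ 64 (mod 73).
Test 52^d mod 73 for each divisor d in increasing order:
52^1 ≡ 52
52^2 ≡ 3
52^3 = 52^2·52^1 ≡ 10
52^4 ≡ 9
52^6 = 52^4·52^2 ≡ 27
52^8 ≡ 8
52^9 = 52^8·52^1 ≡ 51
52^12 = 52^8·52^4 ≡ 72
52^18 = 52^16·52^2 ≡ 46
52^24 = 52^16·52^8 ≡ 1  ← first divisor giving 1
The order is 24.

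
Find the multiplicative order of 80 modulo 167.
166

167 is prime, so ord(80) divides φ(167) = 166.
Divisors of 166: 1, 2, 83, 166.
Repeated squaring: 80^1 ≡ 80, 80^2 ≡ 54, 80^4 ≡ 77, 80^8 ≡ 84, 80^16 ≡ 42, 80^32 ≡ 94, 80^64 ≡ 152, 80^128 ≡ 58 (mod 167).
Test 80^d mod 167 for each divisor d in increasing order:
80^1 ≡ 80
80^2 ≡ 54
80^83 = 80^64·80^16·80^2·80^1 ≡ 166
80^166 = 80^128·80^32·80^4·80^2 ≡ 1  ← first divisor giving 1
The order is 166.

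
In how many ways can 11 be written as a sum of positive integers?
56

p(n) counts ways to write n as a sum of positive integers (order ignored).
Euler's pentagonal recurrence: p(k) = p(k-1) + p(k-2) - p(k-5) - p(k-7) + p(k-12) + p(k-15) - ... (offsets j(3j∓1)/2, signs ++--, p(0)=1, p(<0)=0).
DP table for k = 0..10: p(0)=1, p(1)=1, p(2)=2, p(3)=3, p(4)=5, p(5)=7, p(6)=11, p(7)=15, p(8)=22, p(9)=30, p(10)=42.
Final step: p(11) = p(10) + p(9) - p(6) - p(4)
= 42 + 30 - 11 - 5
= 56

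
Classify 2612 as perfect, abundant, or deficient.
deficient

Proper divisors of 2612: sum = 1 + 2 + 4 + 653 + 1306 = 1966
Since 1966 < 2612, 2612 is deficient.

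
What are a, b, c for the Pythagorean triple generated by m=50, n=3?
(2491, 300, 2509)

Euclid's formula: a = m² - n², b = 2mn, c = m² + n²
m = 50, n = 3
a = 50² - 3² = 2500 - 9 = 2491
b = 2 × 50 × 3 = 300
c = 50² + 3² = 2500 + 9 = 2509
Verification: 2491² + 300² = 6205081 + 90000 = 6295081 = 2509² ✓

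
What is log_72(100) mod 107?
100

Baby-step giant-step with step n = ⌈√107⌉ = 11.
Baby steps 72^j mod 107 (j:value) for j=0..10: 0:1, 1:72, 2:48, 3:32, 4:57, 5:38, 6:61, 7:5, 8:39, 9:26, 10:53.
Giant-step multiplier: 72^(-11) ≡ 72^(106-11) = 72^95 ≡ 104 (mod 107).
Giant steps γ_i = 100·104^i mod 107: γ_0=100, γ_1=21, γ_2=44, γ_3=82, γ_4=75, γ_5=96, γ_6=33, γ_7=8, γ_8=83, γ_9=72 (in table at j=1).
x = i·n + j = 9·11 + 1 = 100.
Check: 72^100 ≡ 100 (mod 107).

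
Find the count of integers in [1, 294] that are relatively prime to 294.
84

294 = 2 × 3 × 7^2
φ(n) = n × ∏(1 - 1/p) for each prime p dividing n
φ(294) = 294 × (1 - 1/2) × (1 - 1/3) × (1 - 1/7) = 84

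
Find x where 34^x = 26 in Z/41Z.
3

Baby-step giant-step with step n = ⌈√41⌉ = 7.
Baby steps 34^j mod 41 (j:value) for j=0..6: 0:1, 1:34, 2:8, 3:26, 4:23, 5:3, 6:20.
h = 26 is already in the table at j=3, so x = 3.
Check: 34^3 ≡ 26 (mod 41).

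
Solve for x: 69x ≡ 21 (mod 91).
x ≡ 28 (mod 91)

gcd(69, 91) = 1, which divides 21, so solutions exist.
Find 69^(-1) mod 91 by the extended Euclidean algorithm:
91 = 1 × 69 + 22  ⟹  22 = (1)·91 + (-1)·69
69 = 3 × 22 + 3  ⟹  3 = (-3)·91 + (4)·69
22 = 7 × 3 + 1  ⟹  1 = (22)·91 + (-29)·69
So (-29)·69 ≡ 1 (mod 91), i.e. 69^(-1) ≡ -29 ≡ 62 (mod 91).
x ≡ 62 × 21 = 1302 ≡ 28 (mod 91).
Check: 69 × 28 = 1932 ≡ 21 (mod 91).
Unique solution: x ≡ 28 (mod 91)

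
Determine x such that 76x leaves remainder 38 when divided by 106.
x ≡ 27 (mod 53)

gcd(76, 106) = 2, which divides 38, so solutions exist.
Divide through by 2: 38x ≡ 19 (mod 53).
Find 38^(-1) mod 53 by the extended Euclidean algorithm:
53 = 1 × 38 + 15  ⟹  15 = (1)·53 + (-1)·38
38 = 2 × 15 + 8  ⟹  8 = (-2)·53 + (3)·38
15 = 1 × 8 + 7  ⟹  7 = (3)·53 + (-4)·38
8 = 1 × 7 + 1  ⟹  1 = (-5)·53 + (7)·38
So (7)·38 ≡ 1 (mod 53), i.e. 38^(-1) ≡ 7 (mod 53).
x ≡ 7 × 19 = 133 ≡ 27 (mod 53).
Check: 76 × 27 = 2052 ≡ 38 (mod 106).
x ≡ 27 (mod 53), giving 2 solutions mod 106.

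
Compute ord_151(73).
50

151 is prime, so ord(73) divides φ(151) = 150.
Divisors of 150: 1, 2, 3, 5, 6, 10, 15, 25, 30, 50, 75, 150.
Repeated squaring: 73^1 ≡ 73, 73^2 ≡ 44, 73^4 ≡ 124, 73^8 ≡ 125, 73^16 ≡ 72, 73^32 ≡ 50, 73^64 ≡ 84, 73^128 ≡ 110 (mod 151).
Test 73^d mod 151 for each divisor d in increasing order:
73^1 ≡ 73
73^2 ≡ 44
73^3 = 73^2·73^1 ≡ 41
73^5 = 73^4·73^1 ≡ 143
73^6 = 73^4·73^2 ≡ 20
73^10 = 73^8·73^2 ≡ 64
73^15 = 73^8·73^4·73^2·73^1 ≡ 92
73^25 = 73^16·73^8·73^1 ≡ 150
73^30 = 73^16·73^8·73^4·73^2 ≡ 8
73^50 = 73^32·73^16·73^2 ≡ 1  ← first divisor giving 1
The order is 50.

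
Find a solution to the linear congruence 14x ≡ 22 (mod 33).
x ≡ 11 (mod 33)

gcd(14, 33) = 1, which divides 22, so solutions exist.
Find 14^(-1) mod 33 by the extended Euclidean algorithm:
33 = 2 × 14 + 5  ⟹  5 = (1)·33 + (-2)·14
14 = 2 × 5 + 4  ⟹  4 = (-2)·33 + (5)·14
5 = 1 × 4 + 1  ⟹  1 = (3)·33 + (-7)·14
So (-7)·14 ≡ 1 (mod 33), i.e. 14^(-1) ≡ -7 ≡ 26 (mod 33).
x ≡ 26 × 22 = 572 ≡ 11 (mod 33).
Check: 14 × 11 = 154 ≡ 22 (mod 33).
Unique solution: x ≡ 11 (mod 33)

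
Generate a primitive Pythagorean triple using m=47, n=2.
(2205, 188, 2213)

Euclid's formula: a = m² - n², b = 2mn, c = m² + n²
m = 47, n = 2
a = 47² - 2² = 2209 - 4 = 2205
b = 2 × 47 × 2 = 188
c = 47² + 2² = 2209 + 4 = 2213
Verification: 2205² + 188² = 4862025 + 35344 = 4897369 = 2213² ✓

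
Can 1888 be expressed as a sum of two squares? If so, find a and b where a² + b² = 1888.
Not possible

Factorization: 1888 = 2^5 × 59
By Fermat: n is sum of two squares iff every prime p ≡ 3 (mod 4) appears to even power.
Prime(s) ≡ 3 (mod 4) with odd exponent: [(59, 1)]
Therefore 1888 cannot be expressed as a² + b².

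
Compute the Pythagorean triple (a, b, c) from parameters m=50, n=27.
(1771, 2700, 3229)

Euclid's formula: a = m² - n², b = 2mn, c = m² + n²
m = 50, n = 27
a = 50² - 27² = 2500 - 729 = 1771
b = 2 × 50 × 27 = 2700
c = 50² + 27² = 2500 + 729 = 3229
Verification: 1771² + 2700² = 3136441 + 7290000 = 10426441 = 3229² ✓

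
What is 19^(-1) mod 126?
73

gcd(19, 126) = 1, so the inverse exists.
Extended Euclidean algorithm on (126, 19):
126 = 6 × 19 + 12  ⟹  12 = (1)·126 + (-6)·19
19 = 1 × 12 + 7  ⟹  7 = (-1)·126 + (7)·19
12 = 1 × 7 + 5  ⟹  5 = (2)·126 + (-13)·19
7 = 1 × 5 + 2  ⟹  2 = (-3)·126 + (20)·19
5 = 2 × 2 + 1  ⟹  1 = (8)·126 + (-53)·19
So (-53)·19 ≡ 1 (mod 126), i.e. 19^(-1) ≡ -53 ≡ 73 (mod 126).
Check: 19 × 73 = 1387 ≡ 1 (mod 126)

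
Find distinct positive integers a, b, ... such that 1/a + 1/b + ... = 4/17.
1/5 + 1/29 + 1/1233 + 1/3039345

Greedy algorithm:
4/17: ceiling(17/4) = 5, use 1/5
3/85: ceiling(85/3) = 29, use 1/29
2/2465: ceiling(2465/2) = 1233, use 1/1233
1/3039345: ceiling(3039345/1) = 3039345, use 1/3039345
Result: 4/17 = 1/5 + 1/29 + 1/1233 + 1/3039345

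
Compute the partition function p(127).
3913864295

p(n) counts ways to write n as a sum of positive integers (order ignored).
Euler's pentagonal recurrence: p(k) = p(k-1) + p(k-2) - p(k-5) - p(k-7) + p(k-12) + p(k-15) - ... (offsets j(3j∓1)/2, signs ++--, p(0)=1, p(<0)=0).
DP table for k = 0..126: p(0)=1, p(1)=1, p(2)=2, p(3)=3, p(4)=5, p(5)=7, p(6)=11, p(7)=15, p(8)=22, p(9)=30, p(10)=42, p(11)=56, p(12)=77, p(13)=101, p(14)=135, p(15)=176, p(16)=231, p(17)=297, p(18)=385, p(19)=490, p(20)=627, p(21)=792, p(22)=1002, p(23)=1255, p(24)=1575, p(25)=1958, p(26)=2436, p(27)=3010, p(28)=3718, p(29)=4565, p(30)=5604, p(31)=6842, p(32)=8349, p(33)=10143, p(34)=12310, p(35)=14883, p(36)=17977, p(37)=21637, p(38)=26015, p(39)=31185, p(40)=37338, p(41)=44583, p(42)=53174, p(43)=63261, p(44)=75175, p(45)=89134, p(46)=105558, p(47)=124754, p(48)=147273, p(49)=173525, p(50)=204226, p(51)=239943, p(52)=281589, p(53)=329931, p(54)=386155, p(55)=451276, p(56)=526823, p(57)=614154, p(58)=715220, p(59)=831820, p(60)=966467, p(61)=1121505, p(62)=1300156, p(63)=1505499, p(64)=1741630, p(65)=2012558, p(66)=2323520, p(67)=2679689, p(68)=3087735, p(69)=3554345, p(70)=4087968, p(71)=4697205, p(72)=5392783, p(73)=6185689, p(74)=7089500, p(75)=8118264, p(76)=9289091, p(77)=10619863, p(78)=12132164, p(79)=13848650, p(80)=15796476, p(81)=18004327, p(82)=20506255, p(83)=23338469, p(84)=26543660, p(85)=30167357, p(86)=34262962, p(87)=38887673, p(88)=44108109, p(89)=49995925, p(90)=56634173, p(91)=64112359, p(92)=72533807, p(93)=82010177, p(94)=92669720, p(95)=104651419, p(96)=118114304, p(97)=133230930, p(98)=150198136, p(99)=169229875, p(100)=190569292, p(101)=214481126, p(102)=241265379, p(103)=271248950, p(104)=304801365, p(105)=342325709, p(106)=384276336, p(107)=431149389, p(108)=483502844, p(109)=541946240, p(110)=607163746, p(111)=679903203, p(112)=761002156, p(113)=851376628, p(114)=952050665, p(115)=1064144451, p(116)=1188908248, p(117)=1327710076, p(118)=1482074143, p(119)=1653668665, p(120)=1844349560, p(121)=2056148051, p(122)=2291320912, p(123)=2552338241, p(124)=2841940500, p(125)=3163127352, p(126)=3519222692.
Final step: p(127) = p(126) + p(125) - p(122) - p(120) + p(115) + p(112) - p(105) - p(101) + p(92) + p(87) - p(76) - p(70) + p(57) + p(50) - p(35) - p(27) + p(10) + p(1)
= 3519222692 + 3163127352 - 2291320912 - 1844349560 + 1064144451 + 761002156 - 342325709 - 214481126 + 72533807 + 38887673 - 9289091 - 4087968 + 614154 + 204226 - 14883 - 3010 + 42 + 1
= 3913864295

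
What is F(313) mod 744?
481

Matrix identity: Q^n = [[F_(n+1), F_n], [F_n, F_(n-1)]] with Q = [[1,1],[1,0]].
n = 313 = 100111001₂. Square-and-multiply, entries mod 744:
Q^1 = [[1,1],[1,0]]
Q^2 = (Q^1)² = [[2,1],[1,1]]
Q^4 = (Q^2)² = [[5,3],[3,2]]
Q^9 = (Q^4)²·Q = [[55,34],[34,21]]
Q^19 = (Q^9)²·Q = [[69,461],[461,352]]
Q^39 = (Q^19)²·Q = [[675,34],[34,641]]
Q^78 = (Q^39)² = [[709,104],[104,605]]
Q^156 = (Q^78)² = [[137,504],[504,377]]
Q^313 = (Q^156)²·Q = [[625,481],[481,144]]
F_313 mod 744 = Q^313[0][1] = 481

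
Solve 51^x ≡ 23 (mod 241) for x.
69

Baby-step giant-step with step n = ⌈√241⌉ = 16.
Baby steps 51^j mod 241 (j:value) for j=0..15: 0:1, 1:51, 2:191, 3:101, 4:90, 5:11, 6:79, 7:173, 8:147, 9:26, 10:121, 11:146, 12:216, 13:171, 14:45, 15:126.
Giant-step multiplier: 51^(-16) ≡ 51^(240-16) = 51^224 ≡ 119 (mod 241).
Giant steps γ_i = 23·119^i mod 241: γ_0=23, γ_1=86, γ_2=112, γ_3=73, γ_4=11 (in table at j=5).
x = i·n + j = 4·16 + 5 = 69.
Check: 51^69 ≡ 23 (mod 241).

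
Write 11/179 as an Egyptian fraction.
1/17 + 1/381 + 1/231877 + 1/134417125946 + 1/36135927495031235663886

Greedy algorithm:
11/179: ceiling(179/11) = 17, use 1/17
8/3043: ceiling(3043/8) = 381, use 1/381
5/1159383: ceiling(1159383/5) = 231877, use 1/231877
2/268834251891: ceiling(268834251891/2) = 134417125946, use 1/134417125946
1/36135927495031235663886: ceiling(36135927495031235663886/1) = 36135927495031235663886, use 1/36135927495031235663886
Result: 11/179 = 1/17 + 1/381 + 1/231877 + 1/134417125946 + 1/36135927495031235663886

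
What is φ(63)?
36

63 = 3^2 × 7
φ(n) = n × ∏(1 - 1/p) for each prime p dividing n
φ(63) = 63 × (1 - 1/3) × (1 - 1/7) = 36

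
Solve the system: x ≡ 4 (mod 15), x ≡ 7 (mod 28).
259

Using Chinese Remainder Theorem:
M = 15 × 28 = 420
M1 = 28, M2 = 15
y1 = 28^(-1) mod 15 = 7
y2 = 15^(-1) mod 28 = 15
x = (4×28×7 + 7×15×15) mod 420 = 259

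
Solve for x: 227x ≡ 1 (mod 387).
104

gcd(227, 387) = 1, so the inverse exists.
Extended Euclidean algorithm on (387, 227):
387 = 1 × 227 + 160  ⟹  160 = (1)·387 + (-1)·227
227 = 1 × 160 + 67  ⟹  67 = (-1)·387 + (2)·227
160 = 2 × 67 + 26  ⟹  26 = (3)·387 + (-5)·227
67 = 2 × 26 + 15  ⟹  15 = (-7)·387 + (12)·227
26 = 1 × 15 + 11  ⟹  11 = (10)·387 + (-17)·227
15 = 1 × 11 + 4  ⟹  4 = (-17)·387 + (29)·227
11 = 2 × 4 + 3  ⟹  3 = (44)·387 + (-75)·227
4 = 1 × 3 + 1  ⟹  1 = (-61)·387 + (104)·227
So (104)·227 ≡ 1 (mod 387), i.e. 227^(-1) ≡ 104 (mod 387).
Check: 227 × 104 = 23608 ≡ 1 (mod 387)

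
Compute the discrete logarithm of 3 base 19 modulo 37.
10

Baby-step giant-step with step n = ⌈√37⌉ = 7.
Baby steps 19^j mod 37 (j:value) for j=0..6: 0:1, 1:19, 2:28, 3:14, 4:7, 5:22, 6:11.
Giant-step multiplier: 19^(-7) ≡ 19^(36-7) = 19^29 ≡ 17 (mod 37).
Giant steps γ_i = 3·17^i mod 37: γ_0=3, γ_1=14 (in table at j=3).
x = i·n + j = 1·7 + 3 = 10.
Check: 19^10 ≡ 3 (mod 37).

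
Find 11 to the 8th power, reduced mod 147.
100

Repeated squaring. Binary of 8 = 1000.
11^1 ≡ 11 (mod 147); 11^2 ≡ 121 (mod 147); 11^4 ≡ 88 (mod 147); 11^8 ≡ 100 (mod 147)
11^8 = 11^8 ≡ 100 (mod 147)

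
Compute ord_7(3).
6

7 is prime, so ord(3) divides φ(7) = 6.
Divisors of 6: 1, 2, 3, 6.
Repeated squaring: 3^1 ≡ 3, 3^2 ≡ 2, 3^4 ≡ 4 (mod 7).
Test 3^d mod 7 for each divisor d in increasing order:
3^1 ≡ 3
3^2 ≡ 2
3^3 = 3^2·3^1 ≡ 6
3^6 = 3^4·3^2 ≡ 1  ← first divisor giving 1
The order is 6.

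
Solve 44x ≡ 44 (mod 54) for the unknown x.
x ≡ 1 (mod 27)

gcd(44, 54) = 2, which divides 44, so solutions exist.
Divide through by 2: 22x ≡ 22 (mod 27).
Find 22^(-1) mod 27 by the extended Euclidean algorithm:
27 = 1 × 22 + 5  ⟹  5 = (1)·27 + (-1)·22
22 = 4 × 5 + 2  ⟹  2 = (-4)·27 + (5)·22
5 = 2 × 2 + 1  ⟹  1 = (9)·27 + (-11)·22
So (-11)·22 ≡ 1 (mod 27), i.e. 22^(-1) ≡ -11 ≡ 16 (mod 27).
x ≡ 16 × 22 = 352 ≡ 1 (mod 27).
Check: 44 × 1 = 44 ≡ 44 (mod 54).
x ≡ 1 (mod 27), giving 2 solutions mod 54.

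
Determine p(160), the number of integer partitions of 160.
107438159466

p(n) counts ways to write n as a sum of positive integers (order ignored).
Euler's pentagonal recurrence: p(k) = p(k-1) + p(k-2) - p(k-5) - p(k-7) + p(k-12) + p(k-15) - ... (offsets j(3j∓1)/2, signs ++--, p(0)=1, p(<0)=0).
DP table for k = 0..159: p(0)=1, p(1)=1, p(2)=2, p(3)=3, p(4)=5, p(5)=7, p(6)=11, p(7)=15, p(8)=22, p(9)=30, p(10)=42, p(11)=56, p(12)=77, p(13)=101, p(14)=135, p(15)=176, p(16)=231, p(17)=297, p(18)=385, p(19)=490, p(20)=627, p(21)=792, p(22)=1002, p(23)=1255, p(24)=1575, p(25)=1958, p(26)=2436, p(27)=3010, p(28)=3718, p(29)=4565, p(30)=5604, p(31)=6842, p(32)=8349, p(33)=10143, p(34)=12310, p(35)=14883, p(36)=17977, p(37)=21637, p(38)=26015, p(39)=31185, p(40)=37338, p(41)=44583, p(42)=53174, p(43)=63261, p(44)=75175, p(45)=89134, p(46)=105558, p(47)=124754, p(48)=147273, p(49)=173525, p(50)=204226, p(51)=239943, p(52)=281589, p(53)=329931, p(54)=386155, p(55)=451276, p(56)=526823, p(57)=614154, p(58)=715220, p(59)=831820, p(60)=966467, p(61)=1121505, p(62)=1300156, p(63)=1505499, p(64)=1741630, p(65)=2012558, p(66)=2323520, p(67)=2679689, p(68)=3087735, p(69)=3554345, p(70)=4087968, p(71)=4697205, p(72)=5392783, p(73)=6185689, p(74)=7089500, p(75)=8118264, p(76)=9289091, p(77)=10619863, p(78)=12132164, p(79)=13848650, p(80)=15796476, p(81)=18004327, p(82)=20506255, p(83)=23338469, p(84)=26543660, p(85)=30167357, p(86)=34262962, p(87)=38887673, p(88)=44108109, p(89)=49995925, p(90)=56634173, p(91)=64112359, p(92)=72533807, p(93)=82010177, p(94)=92669720, p(95)=104651419, p(96)=118114304, p(97)=133230930, p(98)=150198136, p(99)=169229875, p(100)=190569292, p(101)=214481126, p(102)=241265379, p(103)=271248950, p(104)=304801365, p(105)=342325709, p(106)=384276336, p(107)=431149389, p(108)=483502844, p(109)=541946240, p(110)=607163746, p(111)=679903203, p(112)=761002156, p(113)=851376628, p(114)=952050665, p(115)=1064144451, p(116)=1188908248, p(117)=1327710076, p(118)=1482074143, p(119)=1653668665, p(120)=1844349560, p(121)=2056148051, p(122)=2291320912, p(123)=2552338241, p(124)=2841940500, p(125)=3163127352, p(126)=3519222692, p(127)=3913864295, p(128)=4351078600, p(129)=4835271870, p(130)=5371315400, p(131)=5964539504, p(132)=6620830889, p(133)=7346629512, p(134)=8149040695, p(135)=9035836076, p(136)=10015581680, p(137)=11097645016, p(138)=12292341831, p(139)=13610949895, p(140)=15065878135, p(141)=16670689208, p(142)=18440293320, p(143)=20390982757, p(144)=22540654445, p(145)=24908858009, p(146)=27517052599, p(147)=30388671978, p(148)=33549419497, p(149)=37027355200, p(150)=40853235313, p(151)=45060624582, p(152)=49686288421, p(153)=54770336324, p(154)=60356673280, p(155)=66493182097, p(156)=73232243759, p(157)=80630964769, p(158)=88751778802, p(159)=97662728555.
Final step: p(160) = p(159) + p(158) - p(155) - p(153) + p(148) + p(145) - p(138) - p(134) + p(125) + p(120) - p(109) - p(103) + p(90) + p(83) - p(68) - p(60) + p(43) + p(34) - p(15) - p(5)
= 97662728555 + 88751778802 - 66493182097 - 54770336324 + 33549419497 + 24908858009 - 12292341831 - 8149040695 + 3163127352 + 1844349560 - 541946240 - 271248950 + 56634173 + 23338469 - 3087735 - 966467 + 63261 + 12310 - 176 - 7
= 107438159466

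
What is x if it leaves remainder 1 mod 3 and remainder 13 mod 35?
13

Using Chinese Remainder Theorem:
M = 3 × 35 = 105
M1 = 35, M2 = 3
y1 = 35^(-1) mod 3 = 2
y2 = 3^(-1) mod 35 = 12
x = (1×35×2 + 13×3×12) mod 105 = 13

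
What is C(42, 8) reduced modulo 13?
0

Using Lucas' theorem:
Write n=42 and k=8 in base 13:
n in base 13: [3, 3]
k in base 13: [0, 8]
C(42,8) mod 13 = ∏ C(n_i, k_i) mod 13
Digit binomials (mod 13): C(3,0) = 1; C(3,8) = 0 (k_i > n_i)
Product: 1 × 0 = 0 ≡ 0 (mod 13)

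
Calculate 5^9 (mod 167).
60

Repeated squaring. Binary of 9 = 1001.
5^1 ≡ 5 (mod 167); 5^2 ≡ 25 (mod 167); 5^4 ≡ 124 (mod 167); 5^8 ≡ 12 (mod 167)
5^9 = 5^1 × 5^8 ≡ 60 (mod 167)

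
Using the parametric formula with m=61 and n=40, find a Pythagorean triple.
(2121, 4880, 5321)

Euclid's formula: a = m² - n², b = 2mn, c = m² + n²
m = 61, n = 40
a = 61² - 40² = 3721 - 1600 = 2121
b = 2 × 61 × 40 = 4880
c = 61² + 40² = 3721 + 1600 = 5321
Verification: 2121² + 4880² = 4498641 + 23814400 = 28313041 = 5321² ✓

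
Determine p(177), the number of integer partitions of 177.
522115831195

p(n) counts ways to write n as a sum of positive integers (order ignored).
Euler's pentagonal recurrence: p(k) = p(k-1) + p(k-2) - p(k-5) - p(k-7) + p(k-12) + p(k-15) - ... (offsets j(3j∓1)/2, signs ++--, p(0)=1, p(<0)=0).
DP table for k = 0..176: p(0)=1, p(1)=1, p(2)=2, p(3)=3, p(4)=5, p(5)=7, p(6)=11, p(7)=15, p(8)=22, p(9)=30, p(10)=42, p(11)=56, p(12)=77, p(13)=101, p(14)=135, p(15)=176, p(16)=231, p(17)=297, p(18)=385, p(19)=490, p(20)=627, p(21)=792, p(22)=1002, p(23)=1255, p(24)=1575, p(25)=1958, p(26)=2436, p(27)=3010, p(28)=3718, p(29)=4565, p(30)=5604, p(31)=6842, p(32)=8349, p(33)=10143, p(34)=12310, p(35)=14883, p(36)=17977, p(37)=21637, p(38)=26015, p(39)=31185, p(40)=37338, p(41)=44583, p(42)=53174, p(43)=63261, p(44)=75175, p(45)=89134, p(46)=105558, p(47)=124754, p(48)=147273, p(49)=173525, p(50)=204226, p(51)=239943, p(52)=281589, p(53)=329931, p(54)=386155, p(55)=451276, p(56)=526823, p(57)=614154, p(58)=715220, p(59)=831820, p(60)=966467, p(61)=1121505, p(62)=1300156, p(63)=1505499, p(64)=1741630, p(65)=2012558, p(66)=2323520, p(67)=2679689, p(68)=3087735, p(69)=3554345, p(70)=4087968, p(71)=4697205, p(72)=5392783, p(73)=6185689, p(74)=7089500, p(75)=8118264, p(76)=9289091, p(77)=10619863, p(78)=12132164, p(79)=13848650, p(80)=15796476, p(81)=18004327, p(82)=20506255, p(83)=23338469, p(84)=26543660, p(85)=30167357, p(86)=34262962, p(87)=38887673, p(88)=44108109, p(89)=49995925, p(90)=56634173, p(91)=64112359, p(92)=72533807, p(93)=82010177, p(94)=92669720, p(95)=104651419, p(96)=118114304, p(97)=133230930, p(98)=150198136, p(99)=169229875, p(100)=190569292, p(101)=214481126, p(102)=241265379, p(103)=271248950, p(104)=304801365, p(105)=342325709, p(106)=384276336, p(107)=431149389, p(108)=483502844, p(109)=541946240, p(110)=607163746, p(111)=679903203, p(112)=761002156, p(113)=851376628, p(114)=952050665, p(115)=1064144451, p(116)=1188908248, p(117)=1327710076, p(118)=1482074143, p(119)=1653668665, p(120)=1844349560, p(121)=2056148051, p(122)=2291320912, p(123)=2552338241, p(124)=2841940500, p(125)=3163127352, p(126)=3519222692, p(127)=3913864295, p(128)=4351078600, p(129)=4835271870, p(130)=5371315400, p(131)=5964539504, p(132)=6620830889, p(133)=7346629512, p(134)=8149040695, p(135)=9035836076, p(136)=10015581680, p(137)=11097645016, p(138)=12292341831, p(139)=13610949895, p(140)=15065878135, p(141)=16670689208, p(142)=18440293320, p(143)=20390982757, p(144)=22540654445, p(145)=24908858009, p(146)=27517052599, p(147)=30388671978, p(148)=33549419497, p(149)=37027355200, p(150)=40853235313, p(151)=45060624582, p(152)=49686288421, p(153)=54770336324, p(154)=60356673280, p(155)=66493182097, p(156)=73232243759, p(157)=80630964769, p(158)=88751778802, p(159)=97662728555, p(160)=107438159466, p(161)=118159068427, p(162)=129913904637, p(163)=142798995930, p(164)=156919475295, p(165)=172389800255, p(166)=189334822579, p(167)=207890420102, p(168)=228204732751, p(169)=250438925115, p(170)=274768617130, p(171)=301384802048, p(172)=330495499613, p(173)=362326859895, p(174)=397125074750, p(175)=435157697830, p(176)=476715857290.
Final step: p(177) = p(176) + p(175) - p(172) - p(170) + p(165) + p(162) - p(155) - p(151) + p(142) + p(137) - p(126) - p(120) + p(107) + p(100) - p(85) - p(77) + p(60) + p(51) - p(32) - p(22) + p(1)
= 476715857290 + 435157697830 - 330495499613 - 274768617130 + 172389800255 + 129913904637 - 66493182097 - 45060624582 + 18440293320 + 11097645016 - 3519222692 - 1844349560 + 431149389 + 190569292 - 30167357 - 10619863 + 966467 + 239943 - 8349 - 1002 + 1
= 522115831195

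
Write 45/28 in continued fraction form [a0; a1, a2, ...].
[1; 1, 1, 1, 1, 5]

Euclidean algorithm steps:
45 = 1 × 28 + 17
28 = 1 × 17 + 11
17 = 1 × 11 + 6
11 = 1 × 6 + 5
6 = 1 × 5 + 1
5 = 5 × 1 + 0
Continued fraction: [1; 1, 1, 1, 1, 5]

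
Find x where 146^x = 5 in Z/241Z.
6

Baby-step giant-step with step n = ⌈√241⌉ = 16.
Baby steps 146^j mod 241 (j:value) for j=0..15: 0:1, 1:146, 2:108, 3:103, 4:96, 5:38, 6:5, 7:7, 8:58, 9:33, 10:239, 11:190, 12:25, 13:35, 14:49, 15:165.
h = 5 is already in the table at j=6, so x = 6.
Check: 146^6 ≡ 5 (mod 241).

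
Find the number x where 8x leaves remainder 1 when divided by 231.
29

gcd(8, 231) = 1, so the inverse exists.
Extended Euclidean algorithm on (231, 8):
231 = 28 × 8 + 7  ⟹  7 = (1)·231 + (-28)·8
8 = 1 × 7 + 1  ⟹  1 = (-1)·231 + (29)·8
So (29)·8 ≡ 1 (mod 231), i.e. 8^(-1) ≡ 29 (mod 231).
Check: 8 × 29 = 232 ≡ 1 (mod 231)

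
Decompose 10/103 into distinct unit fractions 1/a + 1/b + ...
1/11 + 1/162 + 1/183546

Greedy algorithm:
10/103: ceiling(103/10) = 11, use 1/11
7/1133: ceiling(1133/7) = 162, use 1/162
1/183546: ceiling(183546/1) = 183546, use 1/183546
Result: 10/103 = 1/11 + 1/162 + 1/183546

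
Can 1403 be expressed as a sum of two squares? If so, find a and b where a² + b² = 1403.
Not possible

Factorization: 1403 = 23 × 61
By Fermat: n is sum of two squares iff every prime p ≡ 3 (mod 4) appears to even power.
Prime(s) ≡ 3 (mod 4) with odd exponent: [(23, 1)]
Therefore 1403 cannot be expressed as a² + b².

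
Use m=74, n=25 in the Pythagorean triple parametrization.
(4851, 3700, 6101)

Euclid's formula: a = m² - n², b = 2mn, c = m² + n²
m = 74, n = 25
a = 74² - 25² = 5476 - 625 = 4851
b = 2 × 74 × 25 = 3700
c = 74² + 25² = 5476 + 625 = 6101
Verification: 4851² + 3700² = 23532201 + 13690000 = 37222201 = 6101² ✓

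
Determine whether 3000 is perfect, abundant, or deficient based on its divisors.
abundant

Proper divisors of 3000: sum = 1 + 2 + 3 + 4 + 5 + 6 + 8 + 10 + ... + 600 + 750 + 1000 + 1500 (31 divisors) = 6360
Since 6360 > 3000, 3000 is abundant.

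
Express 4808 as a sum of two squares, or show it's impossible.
38² + 58² (a=38, b=58)

Factorization: 4808 = 2^3 × 601
By Fermat: n is sum of two squares iff every prime p ≡ 3 (mod 4) appears to even power.
All primes ≡ 3 (mod 4) appear to even power.
Search a = 0, 1, 2, … for 4808 - a² a perfect square: first hit at a = 38: 4808 - 1444 = 3364 = 58².
4808 = 38² + 58² = 1444 + 3364 ✓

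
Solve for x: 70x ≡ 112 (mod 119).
x ≡ 5 (mod 17)

gcd(70, 119) = 7, which divides 112, so solutions exist.
Divide through by 7: 10x ≡ 16 (mod 17).
Find 10^(-1) mod 17 by the extended Euclidean algorithm:
17 = 1 × 10 + 7  ⟹  7 = (1)·17 + (-1)·10
10 = 1 × 7 + 3  ⟹  3 = (-1)·17 + (2)·10
7 = 2 × 3 + 1  ⟹  1 = (3)·17 + (-5)·10
So (-5)·10 ≡ 1 (mod 17), i.e. 10^(-1) ≡ -5 ≡ 12 (mod 17).
x ≡ 12 × 16 = 192 ≡ 5 (mod 17).
Check: 70 × 5 = 350 ≡ 112 (mod 119).
x ≡ 5 (mod 17), giving 7 solutions mod 119.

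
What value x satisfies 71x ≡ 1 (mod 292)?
255

gcd(71, 292) = 1, so the inverse exists.
Extended Euclidean algorithm on (292, 71):
292 = 4 × 71 + 8  ⟹  8 = (1)·292 + (-4)·71
71 = 8 × 8 + 7  ⟹  7 = (-8)·292 + (33)·71
8 = 1 × 7 + 1  ⟹  1 = (9)·292 + (-37)·71
So (-37)·71 ≡ 1 (mod 292), i.e. 71^(-1) ≡ -37 ≡ 255 (mod 292).
Check: 71 × 255 = 18105 ≡ 1 (mod 292)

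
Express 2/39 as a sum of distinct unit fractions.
1/20 + 1/780

Greedy algorithm:
2/39: ceiling(39/2) = 20, use 1/20
1/780: ceiling(780/1) = 780, use 1/780
Result: 2/39 = 1/20 + 1/780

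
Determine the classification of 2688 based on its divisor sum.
abundant

Proper divisors of 2688: sum = 1 + 2 + 3 + 4 + 6 + 7 + 8 + 12 + ... + 448 + 672 + 896 + 1344 (31 divisors) = 5472
Since 5472 > 2688, 2688 is abundant.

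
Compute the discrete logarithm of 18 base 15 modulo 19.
9

Baby-step giant-step with step n = ⌈√19⌉ = 5.
Baby steps 15^j mod 19 (j:value) for j=0..4: 0:1, 1:15, 2:16, 3:12, 4:9.
Giant-step multiplier: 15^(-5) ≡ 15^(18-5) = 15^13 ≡ 10 (mod 19).
Giant steps γ_i = 18·10^i mod 19: γ_0=18, γ_1=9 (in table at j=4).
x = i·n + j = 1·5 + 4 = 9.
Check: 15^9 ≡ 18 (mod 19).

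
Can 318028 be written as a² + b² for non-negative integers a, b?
Not possible

Factorization: 318028 = 2^2 × 43^3
By Fermat: n is sum of two squares iff every prime p ≡ 3 (mod 4) appears to even power.
Prime(s) ≡ 3 (mod 4) with odd exponent: [(43, 3)]
Therefore 318028 cannot be expressed as a² + b².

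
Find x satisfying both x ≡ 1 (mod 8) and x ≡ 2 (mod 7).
9

Using Chinese Remainder Theorem:
M = 8 × 7 = 56
M1 = 7, M2 = 8
y1 = 7^(-1) mod 8 = 7
y2 = 8^(-1) mod 7 = 1
x = (1×7×7 + 2×8×1) mod 56 = 9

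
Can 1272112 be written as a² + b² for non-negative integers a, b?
Not possible

Factorization: 1272112 = 2^4 × 43^3
By Fermat: n is sum of two squares iff every prime p ≡ 3 (mod 4) appears to even power.
Prime(s) ≡ 3 (mod 4) with odd exponent: [(43, 3)]
Therefore 1272112 cannot be expressed as a² + b².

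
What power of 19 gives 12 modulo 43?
25

Baby-step giant-step with step n = ⌈√43⌉ = 7.
Baby steps 19^j mod 43 (j:value) for j=0..6: 0:1, 1:19, 2:17, 3:22, 4:31, 5:30, 6:11.
Giant-step multiplier: 19^(-7) ≡ 19^(42-7) = 19^35 ≡ 7 (mod 43).
Giant steps γ_i = 12·7^i mod 43: γ_0=12, γ_1=41, γ_2=29, γ_3=31 (in table at j=4).
x = i·n + j = 3·7 + 4 = 25.
Check: 19^25 ≡ 12 (mod 43).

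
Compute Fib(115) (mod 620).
5

Matrix identity: Q^n = [[F_(n+1), F_n], [F_n, F_(n-1)]] with Q = [[1,1],[1,0]].
n = 115 = 1110011₂. Square-and-multiply, entries mod 620:
Q^1 = [[1,1],[1,0]]
Q^3 = (Q^1)²·Q = [[3,2],[2,1]]
Q^7 = (Q^3)²·Q = [[21,13],[13,8]]
Q^14 = (Q^7)² = [[610,377],[377,233]]
Q^28 = (Q^14)² = [[249,371],[371,498]]
Q^57 = (Q^28)²·Q = [[619,2],[2,617]]
Q^115 = (Q^57)²·Q = [[617,5],[5,612]]
F_115 mod 620 = Q^115[0][1] = 5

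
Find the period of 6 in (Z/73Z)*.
36

73 is prime, so ord(6) divides φ(73) = 72.
Divisors of 72: 1, 2, 3, 4, 6, 8, 9, 12, 18, 24, 36, 72.
Repeated squaring: 6^1 ≡ 6, 6^2 ≡ 36, 6^4 ≡ 55, 6^8 ≡ 32, 6^16 ≡ 2, 6^32 ≡ 4, 6^64 ≡ 16 (mod 73).
Test 6^d mod 73 for each divisor d in increasing order:
6^1 ≡ 6
6^2 ≡ 36
6^3 = 6^2·6^1 ≡ 70
6^4 ≡ 55
6^6 = 6^4·6^2 ≡ 9
6^8 ≡ 32
6^9 = 6^8·6^1 ≡ 46
6^12 = 6^8·6^4 ≡ 8
6^18 = 6^16·6^2 ≡ 72
6^24 = 6^16·6^8 ≡ 64
6^36 = 6^32·6^4 ≡ 1  ← first divisor giving 1
The order is 36.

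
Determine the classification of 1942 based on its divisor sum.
deficient

Proper divisors of 1942: sum = 1 + 2 + 971 = 974
Since 974 < 1942, 1942 is deficient.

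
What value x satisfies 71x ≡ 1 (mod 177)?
5

gcd(71, 177) = 1, so the inverse exists.
Extended Euclidean algorithm on (177, 71):
177 = 2 × 71 + 35  ⟹  35 = (1)·177 + (-2)·71
71 = 2 × 35 + 1  ⟹  1 = (-2)·177 + (5)·71
So (5)·71 ≡ 1 (mod 177), i.e. 71^(-1) ≡ 5 (mod 177).
Check: 71 × 5 = 355 ≡ 1 (mod 177)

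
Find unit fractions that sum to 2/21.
1/11 + 1/231

Greedy algorithm:
2/21: ceiling(21/2) = 11, use 1/11
1/231: ceiling(231/1) = 231, use 1/231
Result: 2/21 = 1/11 + 1/231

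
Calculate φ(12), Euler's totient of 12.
4

12 = 2^2 × 3
φ(n) = n × ∏(1 - 1/p) for each prime p dividing n
φ(12) = 12 × (1 - 1/2) × (1 - 1/3) = 4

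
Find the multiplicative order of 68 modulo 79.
78

79 is prime, so ord(68) divides φ(79) = 78.
Divisors of 78: 1, 2, 3, 6, 13, 26, 39, 78.
Repeated squaring: 68^1 ≡ 68, 68^2 ≡ 42, 68^4 ≡ 26, 68^8 ≡ 44, 68^16 ≡ 40, 68^32 ≡ 20, 68^64 ≡ 5 (mod 79).
Test 68^d mod 79 for each divisor d in increasing order:
68^1 ≡ 68
68^2 ≡ 42
68^3 = 68^2·68^1 ≡ 12
68^6 = 68^4·68^2 ≡ 65
68^13 = 68^8·68^4·68^1 ≡ 56
68^26 = 68^16·68^8·68^2 ≡ 55
68^39 = 68^32·68^4·68^2·68^1 ≡ 78
68^78 = 68^64·68^8·68^4·68^2 ≡ 1  ← first divisor giving 1
The order is 78.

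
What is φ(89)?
88

89 = 89
φ(n) = n × ∏(1 - 1/p) for each prime p dividing n
φ(89) = 89 × (1 - 1/89) = 88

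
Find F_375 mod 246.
118

Matrix identity: Q^n = [[F_(n+1), F_n], [F_n, F_(n-1)]] with Q = [[1,1],[1,0]].
n = 375 = 101110111₂. Square-and-multiply, entries mod 246:
Q^1 = [[1,1],[1,0]]
Q^2 = (Q^1)² = [[2,1],[1,1]]
Q^5 = (Q^2)²·Q = [[8,5],[5,3]]
Q^11 = (Q^5)²·Q = [[144,89],[89,55]]
Q^23 = (Q^11)²·Q = [[120,121],[121,245]]
Q^46 = (Q^23)² = [[13,131],[131,128]]
Q^93 = (Q^46)²·Q = [[131,110],[110,21]]
Q^187 = (Q^93)²·Q = [[225,233],[233,238]]
Q^375 = (Q^187)²·Q = [[3,118],[118,131]]
F_375 mod 246 = Q^375[0][1] = 118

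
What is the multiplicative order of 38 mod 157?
156

157 is prime, so ord(38) divides φ(157) = 156.
Divisors of 156: 1, 2, 3, 4, 6, 12, 13, 26, 39, 52, 78, 156.
Repeated squaring: 38^1 ≡ 38, 38^2 ≡ 31, 38^4 ≡ 19, 38^8 ≡ 47, 38^16 ≡ 11, 38^32 ≡ 121, 38^64 ≡ 40, 38^128 ≡ 30 (mod 157).
Test 38^d mod 157 for each divisor d in increasing order:
38^1 ≡ 38
38^2 ≡ 31
38^3 = 38^2·38^1 ≡ 79
38^4 ≡ 19
38^6 = 38^4·38^2 ≡ 118
38^12 = 38^8·38^4 ≡ 108
38^13 = 38^8·38^4·38^1 ≡ 22
38^26 = 38^16·38^8·38^2 ≡ 13
38^39 = 38^32·38^4·38^2·38^1 ≡ 129
38^52 = 38^32·38^16·38^4 ≡ 12
38^78 = 38^64·38^8·38^4·38^2 ≡ 156
38^156 = 38^128·38^16·38^8·38^4 ≡ 1  ← first divisor giving 1
The order is 156.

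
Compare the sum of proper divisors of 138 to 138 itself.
abundant

Proper divisors of 138: sum = 1 + 2 + 3 + 6 + 23 + 46 + 69 = 150
Since 150 > 138, 138 is abundant.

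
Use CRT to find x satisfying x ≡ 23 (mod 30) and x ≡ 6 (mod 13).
383

Using Chinese Remainder Theorem:
M = 30 × 13 = 390
M1 = 13, M2 = 30
y1 = 13^(-1) mod 30 = 7
y2 = 30^(-1) mod 13 = 10
x = (23×13×7 + 6×30×10) mod 390 = 383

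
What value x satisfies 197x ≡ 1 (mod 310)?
203

gcd(197, 310) = 1, so the inverse exists.
Extended Euclidean algorithm on (310, 197):
310 = 1 × 197 + 113  ⟹  113 = (1)·310 + (-1)·197
197 = 1 × 113 + 84  ⟹  84 = (-1)·310 + (2)·197
113 = 1 × 84 + 29  ⟹  29 = (2)·310 + (-3)·197
84 = 2 × 29 + 26  ⟹  26 = (-5)·310 + (8)·197
29 = 1 × 26 + 3  ⟹  3 = (7)·310 + (-11)·197
26 = 8 × 3 + 2  ⟹  2 = (-61)·310 + (96)·197
3 = 1 × 2 + 1  ⟹  1 = (68)·310 + (-107)·197
So (-107)·197 ≡ 1 (mod 310), i.e. 197^(-1) ≡ -107 ≡ 203 (mod 310).
Check: 197 × 203 = 39991 ≡ 1 (mod 310)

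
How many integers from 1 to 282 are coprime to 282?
92

282 = 2 × 3 × 47
φ(n) = n × ∏(1 - 1/p) for each prime p dividing n
φ(282) = 282 × (1 - 1/2) × (1 - 1/3) × (1 - 1/47) = 92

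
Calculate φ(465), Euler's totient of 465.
240

465 = 3 × 5 × 31
φ(n) = n × ∏(1 - 1/p) for each prime p dividing n
φ(465) = 465 × (1 - 1/3) × (1 - 1/5) × (1 - 1/31) = 240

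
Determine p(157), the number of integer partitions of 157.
80630964769

p(n) counts ways to write n as a sum of positive integers (order ignored).
Euler's pentagonal recurrence: p(k) = p(k-1) + p(k-2) - p(k-5) - p(k-7) + p(k-12) + p(k-15) - ... (offsets j(3j∓1)/2, signs ++--, p(0)=1, p(<0)=0).
DP table for k = 0..156: p(0)=1, p(1)=1, p(2)=2, p(3)=3, p(4)=5, p(5)=7, p(6)=11, p(7)=15, p(8)=22, p(9)=30, p(10)=42, p(11)=56, p(12)=77, p(13)=101, p(14)=135, p(15)=176, p(16)=231, p(17)=297, p(18)=385, p(19)=490, p(20)=627, p(21)=792, p(22)=1002, p(23)=1255, p(24)=1575, p(25)=1958, p(26)=2436, p(27)=3010, p(28)=3718, p(29)=4565, p(30)=5604, p(31)=6842, p(32)=8349, p(33)=10143, p(34)=12310, p(35)=14883, p(36)=17977, p(37)=21637, p(38)=26015, p(39)=31185, p(40)=37338, p(41)=44583, p(42)=53174, p(43)=63261, p(44)=75175, p(45)=89134, p(46)=105558, p(47)=124754, p(48)=147273, p(49)=173525, p(50)=204226, p(51)=239943, p(52)=281589, p(53)=329931, p(54)=386155, p(55)=451276, p(56)=526823, p(57)=614154, p(58)=715220, p(59)=831820, p(60)=966467, p(61)=1121505, p(62)=1300156, p(63)=1505499, p(64)=1741630, p(65)=2012558, p(66)=2323520, p(67)=2679689, p(68)=3087735, p(69)=3554345, p(70)=4087968, p(71)=4697205, p(72)=5392783, p(73)=6185689, p(74)=7089500, p(75)=8118264, p(76)=9289091, p(77)=10619863, p(78)=12132164, p(79)=13848650, p(80)=15796476, p(81)=18004327, p(82)=20506255, p(83)=23338469, p(84)=26543660, p(85)=30167357, p(86)=34262962, p(87)=38887673, p(88)=44108109, p(89)=49995925, p(90)=56634173, p(91)=64112359, p(92)=72533807, p(93)=82010177, p(94)=92669720, p(95)=104651419, p(96)=118114304, p(97)=133230930, p(98)=150198136, p(99)=169229875, p(100)=190569292, p(101)=214481126, p(102)=241265379, p(103)=271248950, p(104)=304801365, p(105)=342325709, p(106)=384276336, p(107)=431149389, p(108)=483502844, p(109)=541946240, p(110)=607163746, p(111)=679903203, p(112)=761002156, p(113)=851376628, p(114)=952050665, p(115)=1064144451, p(116)=1188908248, p(117)=1327710076, p(118)=1482074143, p(119)=1653668665, p(120)=1844349560, p(121)=2056148051, p(122)=2291320912, p(123)=2552338241, p(124)=2841940500, p(125)=3163127352, p(126)=3519222692, p(127)=3913864295, p(128)=4351078600, p(129)=4835271870, p(130)=5371315400, p(131)=5964539504, p(132)=6620830889, p(133)=7346629512, p(134)=8149040695, p(135)=9035836076, p(136)=10015581680, p(137)=11097645016, p(138)=12292341831, p(139)=13610949895, p(140)=15065878135, p(141)=16670689208, p(142)=18440293320, p(143)=20390982757, p(144)=22540654445, p(145)=24908858009, p(146)=27517052599, p(147)=30388671978, p(148)=33549419497, p(149)=37027355200, p(150)=40853235313, p(151)=45060624582, p(152)=49686288421, p(153)=54770336324, p(154)=60356673280, p(155)=66493182097, p(156)=73232243759.
Final step: p(157) = p(156) + p(155) - p(152) - p(150) + p(145) + p(142) - p(135) - p(131) + p(122) + p(117) - p(106) - p(100) + p(87) + p(80) - p(65) - p(57) + p(40) + p(31) - p(12) - p(2)
= 73232243759 + 66493182097 - 49686288421 - 40853235313 + 24908858009 + 18440293320 - 9035836076 - 5964539504 + 2291320912 + 1327710076 - 384276336 - 190569292 + 38887673 + 15796476 - 2012558 - 614154 + 37338 + 6842 - 77 - 2
= 80630964769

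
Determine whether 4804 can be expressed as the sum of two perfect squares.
48² + 50² (a=48, b=50)

Factorization: 4804 = 2^2 × 1201
By Fermat: n is sum of two squares iff every prime p ≡ 3 (mod 4) appears to even power.
All primes ≡ 3 (mod 4) appear to even power.
Search a = 0, 1, 2, … for 4804 - a² a perfect square: first hit at a = 48: 4804 - 2304 = 2500 = 50².
4804 = 48² + 50² = 2304 + 2500 ✓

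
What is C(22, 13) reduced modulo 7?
0

Using Lucas' theorem:
Write n=22 and k=13 in base 7:
n in base 7: [3, 1]
k in base 7: [1, 6]
C(22,13) mod 7 = ∏ C(n_i, k_i) mod 7
Digit binomials (mod 7): C(3,1) = 3; C(1,6) = 0 (k_i > n_i)
Product: 3 × 0 = 0 ≡ 0 (mod 7)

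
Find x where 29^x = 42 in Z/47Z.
2

Baby-step giant-step with step n = ⌈√47⌉ = 7.
Baby steps 29^j mod 47 (j:value) for j=0..6: 0:1, 1:29, 2:42, 3:43, 4:25, 5:20, 6:16.
h = 42 is already in the table at j=2, so x = 2.
Check: 29^2 ≡ 42 (mod 47).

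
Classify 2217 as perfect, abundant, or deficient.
deficient

Proper divisors of 2217: sum = 1 + 3 + 739 = 743
Since 743 < 2217, 2217 is deficient.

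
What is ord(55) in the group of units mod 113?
112

113 is prime, so ord(55) divides φ(113) = 112.
Divisors of 112: 1, 2, 4, 7, 8, 14, 16, 28, 56, 112.
Repeated squaring: 55^1 ≡ 55, 55^2 ≡ 87, 55^4 ≡ 111, 55^8 ≡ 4, 55^16 ≡ 16, 55^32 ≡ 30, 55^64 ≡ 109 (mod 113).
Test 55^d mod 113 for each divisor d in increasing order:
55^1 ≡ 55
55^2 ≡ 87
55^4 ≡ 111
55^7 = 55^4·55^2·55^1 ≡ 35
55^8 ≡ 4
55^14 = 55^8·55^4·55^2 ≡ 95
55^16 ≡ 16
55^28 = 55^16·55^8·55^4 ≡ 98
55^56 = 55^32·55^16·55^8 ≡ 112
55^112 = 55^64·55^32·55^16 ≡ 1  ← first divisor giving 1
The order is 112.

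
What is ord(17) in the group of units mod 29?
4

29 is prime, so ord(17) divides φ(29) = 28.
Divisors of 28: 1, 2, 4, 7, 14, 28.
Repeated squaring: 17^1 ≡ 17, 17^2 ≡ 28, 17^4 ≡ 1, 17^8 ≡ 1, 17^16 ≡ 1 (mod 29).
Test 17^d mod 29 for each divisor d in increasing order:
17^1 ≡ 17
17^2 ≡ 28
17^4 ≡ 1  ← first divisor giving 1
The order is 4.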